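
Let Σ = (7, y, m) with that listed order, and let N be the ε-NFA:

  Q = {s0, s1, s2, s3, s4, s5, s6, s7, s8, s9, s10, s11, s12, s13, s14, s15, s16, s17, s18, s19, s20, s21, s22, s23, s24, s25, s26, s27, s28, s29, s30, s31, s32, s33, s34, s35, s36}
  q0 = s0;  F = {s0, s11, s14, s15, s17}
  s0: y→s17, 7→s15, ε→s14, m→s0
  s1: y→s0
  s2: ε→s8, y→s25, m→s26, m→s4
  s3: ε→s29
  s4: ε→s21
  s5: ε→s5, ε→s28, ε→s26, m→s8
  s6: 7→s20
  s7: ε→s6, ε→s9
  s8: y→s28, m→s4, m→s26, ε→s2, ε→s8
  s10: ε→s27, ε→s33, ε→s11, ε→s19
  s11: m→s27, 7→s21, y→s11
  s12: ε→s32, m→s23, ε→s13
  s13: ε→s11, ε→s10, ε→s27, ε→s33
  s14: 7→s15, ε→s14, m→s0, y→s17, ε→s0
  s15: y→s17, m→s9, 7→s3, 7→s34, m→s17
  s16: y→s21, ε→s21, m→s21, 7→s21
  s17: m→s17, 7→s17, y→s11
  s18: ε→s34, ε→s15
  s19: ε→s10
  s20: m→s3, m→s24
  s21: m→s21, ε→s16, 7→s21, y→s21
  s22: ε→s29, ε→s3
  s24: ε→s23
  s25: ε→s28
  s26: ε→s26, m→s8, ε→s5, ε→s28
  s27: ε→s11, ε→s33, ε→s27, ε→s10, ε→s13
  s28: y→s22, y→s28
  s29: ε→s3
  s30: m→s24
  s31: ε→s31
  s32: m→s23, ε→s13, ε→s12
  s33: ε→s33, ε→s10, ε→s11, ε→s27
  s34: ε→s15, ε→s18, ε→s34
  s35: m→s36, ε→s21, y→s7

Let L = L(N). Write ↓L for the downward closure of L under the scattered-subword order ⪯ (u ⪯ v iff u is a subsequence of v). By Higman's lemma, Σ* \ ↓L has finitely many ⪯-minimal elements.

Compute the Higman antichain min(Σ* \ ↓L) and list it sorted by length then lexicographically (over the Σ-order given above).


|Q|=37, |F|=5, |δ|=94 (52 ε).
min D↑ (5 st, q0=0, F={4}): 0:7→1,y→2,m→0 1:7→1,y→2,m→2 2:7→2,y→3,m→2 3:7→4,y→3,m→3 4:7→4,y→4,m→4 [Hopcroft].
'yy7': run [17, 9, 8, 2] end={s16,s21} rej; 3/3 deletions ∈↓L.
'7my7': run [17, 15, 10, 8, 2] end={s16,s21} ∉↓L; 4/4 single-dels accept.
2 words, ⪯-incomp.

Antichain: [yy7, 7my7].


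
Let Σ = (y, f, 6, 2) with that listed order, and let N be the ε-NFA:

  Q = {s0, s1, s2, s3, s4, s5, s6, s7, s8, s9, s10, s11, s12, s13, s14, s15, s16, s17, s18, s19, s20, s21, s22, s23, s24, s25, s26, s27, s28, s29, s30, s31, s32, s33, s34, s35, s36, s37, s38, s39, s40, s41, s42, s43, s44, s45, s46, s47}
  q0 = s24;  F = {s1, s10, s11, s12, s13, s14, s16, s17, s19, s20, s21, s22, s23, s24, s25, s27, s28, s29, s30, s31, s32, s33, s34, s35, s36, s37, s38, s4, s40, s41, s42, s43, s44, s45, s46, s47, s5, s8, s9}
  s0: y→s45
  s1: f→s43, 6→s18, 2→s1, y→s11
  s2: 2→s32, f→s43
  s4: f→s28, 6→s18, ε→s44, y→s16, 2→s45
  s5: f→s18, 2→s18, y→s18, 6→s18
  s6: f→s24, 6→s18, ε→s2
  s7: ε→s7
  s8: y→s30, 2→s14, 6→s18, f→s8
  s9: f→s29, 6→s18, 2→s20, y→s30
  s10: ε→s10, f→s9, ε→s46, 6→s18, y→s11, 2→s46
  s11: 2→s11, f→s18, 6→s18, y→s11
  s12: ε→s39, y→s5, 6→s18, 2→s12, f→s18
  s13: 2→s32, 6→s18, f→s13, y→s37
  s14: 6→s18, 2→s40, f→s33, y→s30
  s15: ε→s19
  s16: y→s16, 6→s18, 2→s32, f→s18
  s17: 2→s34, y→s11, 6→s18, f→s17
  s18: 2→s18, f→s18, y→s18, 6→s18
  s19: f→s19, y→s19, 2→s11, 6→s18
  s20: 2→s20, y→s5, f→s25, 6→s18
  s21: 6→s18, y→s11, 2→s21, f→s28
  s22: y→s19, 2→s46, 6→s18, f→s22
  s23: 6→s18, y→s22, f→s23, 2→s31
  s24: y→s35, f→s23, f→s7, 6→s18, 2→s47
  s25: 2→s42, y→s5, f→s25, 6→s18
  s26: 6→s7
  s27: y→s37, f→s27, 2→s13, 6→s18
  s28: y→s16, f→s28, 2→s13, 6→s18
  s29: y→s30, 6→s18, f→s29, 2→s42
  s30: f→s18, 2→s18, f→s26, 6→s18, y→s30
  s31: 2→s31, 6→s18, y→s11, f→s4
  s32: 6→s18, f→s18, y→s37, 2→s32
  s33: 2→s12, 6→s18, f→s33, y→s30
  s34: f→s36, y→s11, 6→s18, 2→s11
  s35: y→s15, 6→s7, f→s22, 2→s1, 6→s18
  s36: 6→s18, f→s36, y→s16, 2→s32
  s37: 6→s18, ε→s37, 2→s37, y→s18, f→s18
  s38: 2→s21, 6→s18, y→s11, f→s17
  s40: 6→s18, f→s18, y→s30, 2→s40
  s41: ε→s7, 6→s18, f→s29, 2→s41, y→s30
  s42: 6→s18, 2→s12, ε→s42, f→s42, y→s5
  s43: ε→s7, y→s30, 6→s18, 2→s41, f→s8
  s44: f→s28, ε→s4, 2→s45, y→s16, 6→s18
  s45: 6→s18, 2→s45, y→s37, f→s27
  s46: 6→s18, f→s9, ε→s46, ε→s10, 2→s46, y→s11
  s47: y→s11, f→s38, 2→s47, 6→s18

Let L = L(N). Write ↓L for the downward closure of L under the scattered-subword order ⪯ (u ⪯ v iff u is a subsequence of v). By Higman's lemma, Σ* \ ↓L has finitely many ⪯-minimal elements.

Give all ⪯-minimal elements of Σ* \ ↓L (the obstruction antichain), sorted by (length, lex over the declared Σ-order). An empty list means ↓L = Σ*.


A = [6, 2yf, yy2f, y2fy2, f2f2yy, 2ff22f].

|Q|=48, |F|=39, |δ|=183 (14 ε).
min D↑ (38 st, q0=0, F={3}): 0:y→1,f→2,6→3,2→4 1:y→5,f→6,6→3,2→7 2:y→6,f→2,6→3,2→8 3:y→3,f→3,6→3,2→3 4:y→9,f→10,6→3,2→4 5:y→5,f→5,6→3,2→9 6:y→5,f→6,6→3,2→11 7:y→9,f→12,6→3,2→7 8:y→9,f→13,6→3,2→8 9:y→9,f→3,6→3,2→9 10:y→9,f→14,6→3,2→15 11:y→9,f→16,6→3,2→11 12:y→17,f→18,6→3,2→19 13:y→20,f→21,6→3,2→22 14:y→9,f→14,6→3,2→23 15:y→9,f→21,6→3,2→15 16:y→17,f→24,6→3,2→25 17:y→17,f→3,6→3,2→3 18:y→17,f→18,6→3,2→26 19:y→17,f→24,6→3,2→19 20:y→20,f→3,6→3,2→27 21:y→20,f→21,6→3,2→28 22:y→29,f→30,6→3,2→22 23:y→9,f→31,6→3,2→9 24:y→17,f→24,6→3,2→32 25:y→33,f→34,6→3,2→25 26:y→17,f→35,6→3,2→36 27:y→29,f→3,6→3,2→27 28:y→29,f→28,6→3,2→27 29:y→3,f→3,6→3,2→29 30:y→29,f→30,6→3,2→28 31:y→20,f→31,6→3,2→27 32:y→33,f→32,6→3,2→37 33:y→3,f→3,6→3,2→3 34:y→33,f→34,6→3,2→32 35:y→17,f→35,6→3,2→37 36:y→17,f→3,6→3,2→36 37:y→33,f→3,6→3,2→37.
'6': |S_i|=[44, 2] end={s18,s7} rej; 1/1 deletions ∈↓L.
'2yf': N↓-sim [44, 38, 9, 3] end={s18,s26,s7} ∉↓L; 3/3 del acc.
'yy2f': run [44, 29, 11, 4, 1] end={s18} ∉↓L; 4/4 single-dels accept.
'y2fy2': N↓-sim [44, 29, 24, 18, 5, 1] end={s18} rej; 5/5 deletions ∈↓L.
'f2f2yy': |S_i|=[44, 39, 32, 23, 12, 3, 1] end={s18} ∉↓L; 6/6 single-dels accept.
'2ff22f': N↓-sim [44, 38, 33, 24, 18, 11, 3] end={s18,s26,s7} — reject; 6/6 del acc.
6 words, ⪯-incomp.


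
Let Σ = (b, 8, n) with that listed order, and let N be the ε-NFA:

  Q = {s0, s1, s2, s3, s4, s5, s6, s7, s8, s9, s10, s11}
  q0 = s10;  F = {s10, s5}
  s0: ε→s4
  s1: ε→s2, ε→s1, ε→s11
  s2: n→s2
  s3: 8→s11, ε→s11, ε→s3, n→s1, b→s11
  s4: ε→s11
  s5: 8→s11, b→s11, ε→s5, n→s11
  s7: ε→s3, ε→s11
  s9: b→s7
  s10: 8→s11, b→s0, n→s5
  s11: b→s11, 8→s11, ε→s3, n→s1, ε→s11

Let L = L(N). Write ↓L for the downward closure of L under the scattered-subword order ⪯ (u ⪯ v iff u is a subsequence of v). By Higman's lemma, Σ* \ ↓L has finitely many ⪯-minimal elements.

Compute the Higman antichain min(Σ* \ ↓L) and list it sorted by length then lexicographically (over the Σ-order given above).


|Q|=12, |F|=2, |δ|=26 (12 ε).
min D↑ (3 st, q0=0, F={1}): 0:b→1,8→1,n→2 1:b→1,8→1,n→1 2:b→1,8→1,n→1.
'b': run [8, 6] end={s0,s1,s11,s2,s3,s4} — reject; 1/1 del acc.
'8': run [8, 4] end={s1,s11,s2,s3} rej; 1/1 single-dels accept.
'nn': run [8, 5, 4] end={s1,s11,s2,s3} rej; 2/2 single-dels accept.
3 obstructions.

A = [b, 8, nn].


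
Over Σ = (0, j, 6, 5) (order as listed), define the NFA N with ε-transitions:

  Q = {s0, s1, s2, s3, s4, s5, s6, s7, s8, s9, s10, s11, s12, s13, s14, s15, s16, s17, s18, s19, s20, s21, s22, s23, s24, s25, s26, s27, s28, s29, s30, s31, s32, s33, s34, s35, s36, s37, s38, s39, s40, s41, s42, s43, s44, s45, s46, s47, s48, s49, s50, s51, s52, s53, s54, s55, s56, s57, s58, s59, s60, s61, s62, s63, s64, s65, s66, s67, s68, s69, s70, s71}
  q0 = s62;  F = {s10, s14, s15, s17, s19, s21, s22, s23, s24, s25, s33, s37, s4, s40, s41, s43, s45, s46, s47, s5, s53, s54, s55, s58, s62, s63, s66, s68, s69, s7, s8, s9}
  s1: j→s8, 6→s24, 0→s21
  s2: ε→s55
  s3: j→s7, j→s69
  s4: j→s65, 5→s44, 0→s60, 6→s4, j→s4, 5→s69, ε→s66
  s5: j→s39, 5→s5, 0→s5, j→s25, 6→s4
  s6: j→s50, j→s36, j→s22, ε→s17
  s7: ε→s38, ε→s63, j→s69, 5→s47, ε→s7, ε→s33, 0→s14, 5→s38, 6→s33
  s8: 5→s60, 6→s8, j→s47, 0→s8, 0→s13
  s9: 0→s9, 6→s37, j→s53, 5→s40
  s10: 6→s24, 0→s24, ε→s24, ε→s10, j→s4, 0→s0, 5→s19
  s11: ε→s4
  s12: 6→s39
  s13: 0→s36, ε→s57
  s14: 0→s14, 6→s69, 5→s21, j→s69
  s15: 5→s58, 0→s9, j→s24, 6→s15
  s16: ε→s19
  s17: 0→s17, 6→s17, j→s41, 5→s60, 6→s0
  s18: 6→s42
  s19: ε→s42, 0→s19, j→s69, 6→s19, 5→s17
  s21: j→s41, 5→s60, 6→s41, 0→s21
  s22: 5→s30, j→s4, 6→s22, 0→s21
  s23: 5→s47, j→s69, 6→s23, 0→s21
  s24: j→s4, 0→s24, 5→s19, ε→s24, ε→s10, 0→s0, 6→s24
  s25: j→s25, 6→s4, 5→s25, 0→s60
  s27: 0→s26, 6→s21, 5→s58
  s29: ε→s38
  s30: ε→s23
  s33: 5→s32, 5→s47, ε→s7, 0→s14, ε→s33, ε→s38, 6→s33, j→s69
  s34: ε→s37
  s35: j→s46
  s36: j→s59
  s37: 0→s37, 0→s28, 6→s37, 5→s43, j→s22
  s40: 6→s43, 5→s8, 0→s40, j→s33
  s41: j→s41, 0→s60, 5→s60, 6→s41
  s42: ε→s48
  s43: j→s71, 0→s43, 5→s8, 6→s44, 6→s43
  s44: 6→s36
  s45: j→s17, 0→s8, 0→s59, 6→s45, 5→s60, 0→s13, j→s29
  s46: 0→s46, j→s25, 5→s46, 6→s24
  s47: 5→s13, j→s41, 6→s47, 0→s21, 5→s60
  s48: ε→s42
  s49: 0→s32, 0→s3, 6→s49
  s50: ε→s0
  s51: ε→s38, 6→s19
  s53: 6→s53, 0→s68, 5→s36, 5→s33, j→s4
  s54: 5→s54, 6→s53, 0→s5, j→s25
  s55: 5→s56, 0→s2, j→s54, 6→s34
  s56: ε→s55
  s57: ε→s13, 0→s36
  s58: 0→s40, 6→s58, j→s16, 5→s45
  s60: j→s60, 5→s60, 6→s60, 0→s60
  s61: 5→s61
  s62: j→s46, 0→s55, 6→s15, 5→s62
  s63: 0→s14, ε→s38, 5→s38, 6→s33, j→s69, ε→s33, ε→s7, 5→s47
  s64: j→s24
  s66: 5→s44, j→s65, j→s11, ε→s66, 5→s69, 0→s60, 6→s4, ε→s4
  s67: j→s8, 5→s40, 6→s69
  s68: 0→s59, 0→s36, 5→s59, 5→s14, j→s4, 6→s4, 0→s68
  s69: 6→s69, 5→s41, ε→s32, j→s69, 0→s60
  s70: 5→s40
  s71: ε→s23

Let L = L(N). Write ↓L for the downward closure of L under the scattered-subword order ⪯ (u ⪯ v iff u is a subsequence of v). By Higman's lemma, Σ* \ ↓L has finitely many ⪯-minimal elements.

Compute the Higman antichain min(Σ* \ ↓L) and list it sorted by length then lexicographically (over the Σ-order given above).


|Q|=72, |F|=32, |δ|=216 (34 ε).
min D↑ (29 st, q0=0, F={14}): 0:0→1,j→2,6→3,5→0 1:0→1,j→4,6→5,5→1 2:0→2,j→6,6→7,5→2 3:0→8,j→7,6→3,5→9 4:0→10,j→6,6→11,5→4 5:0→5,j→12,6→5,5→13 6:0→14,j→6,6→15,5→6 7:0→7,j→15,6→7,5→16 8:0→8,j→11,6→5,5→17 9:0→17,j→16,6→9,5→18 10:0→10,j→6,6→15,5→10 11:0→19,j→15,6→11,5→20 12:0→21,j→15,6→12,5→22 13:0→13,j→22,6→13,5→23 14:0→14,j→14,6→14,5→14 15:0→14,j→15,6→15,5→24 16:0→16,j→24,6→16,5→25 17:0→17,j→20,6→13,5→23 18:0→23,j→25,6→18,5→14 19:0→19,j→15,6→15,5→26 20:0→26,j→24,6→20,5→27 21:0→21,j→28,6→28,5→14 22:0→21,j→24,6→22,5→27 23:0→23,j→27,6→23,5→14 24:0→14,j→24,6→24,5→28 25:0→25,j→28,6→25,5→14 26:0→26,j→24,6→24,5→21 27:0→21,j→28,6→27,5→14 28:0→14,j→28,6→28,5→14 [Hopcroft].
'jj0': |S_i|=[54, 40, 13, 1] end={s60} rej; 3/3 single-dels accept.
'6555': |S_i|=[54, 45, 31, 15, 5] end={s13,s36,s57,s59,s60} — reject; 4/4 del acc.
'0j060': |S_i|=[54, 48, 30, 17, 11, 1] end={s60} ∉↓L; 5/5 del acc.
'06j05': N↓-sim [54, 48, 38, 19, 5, 1] end={s60} ∉↓L; 5/5 deletions ∈↓L.
4 words, ⪯-incomp.

Antichain: [jj0, 6555, 0j060, 06j05].


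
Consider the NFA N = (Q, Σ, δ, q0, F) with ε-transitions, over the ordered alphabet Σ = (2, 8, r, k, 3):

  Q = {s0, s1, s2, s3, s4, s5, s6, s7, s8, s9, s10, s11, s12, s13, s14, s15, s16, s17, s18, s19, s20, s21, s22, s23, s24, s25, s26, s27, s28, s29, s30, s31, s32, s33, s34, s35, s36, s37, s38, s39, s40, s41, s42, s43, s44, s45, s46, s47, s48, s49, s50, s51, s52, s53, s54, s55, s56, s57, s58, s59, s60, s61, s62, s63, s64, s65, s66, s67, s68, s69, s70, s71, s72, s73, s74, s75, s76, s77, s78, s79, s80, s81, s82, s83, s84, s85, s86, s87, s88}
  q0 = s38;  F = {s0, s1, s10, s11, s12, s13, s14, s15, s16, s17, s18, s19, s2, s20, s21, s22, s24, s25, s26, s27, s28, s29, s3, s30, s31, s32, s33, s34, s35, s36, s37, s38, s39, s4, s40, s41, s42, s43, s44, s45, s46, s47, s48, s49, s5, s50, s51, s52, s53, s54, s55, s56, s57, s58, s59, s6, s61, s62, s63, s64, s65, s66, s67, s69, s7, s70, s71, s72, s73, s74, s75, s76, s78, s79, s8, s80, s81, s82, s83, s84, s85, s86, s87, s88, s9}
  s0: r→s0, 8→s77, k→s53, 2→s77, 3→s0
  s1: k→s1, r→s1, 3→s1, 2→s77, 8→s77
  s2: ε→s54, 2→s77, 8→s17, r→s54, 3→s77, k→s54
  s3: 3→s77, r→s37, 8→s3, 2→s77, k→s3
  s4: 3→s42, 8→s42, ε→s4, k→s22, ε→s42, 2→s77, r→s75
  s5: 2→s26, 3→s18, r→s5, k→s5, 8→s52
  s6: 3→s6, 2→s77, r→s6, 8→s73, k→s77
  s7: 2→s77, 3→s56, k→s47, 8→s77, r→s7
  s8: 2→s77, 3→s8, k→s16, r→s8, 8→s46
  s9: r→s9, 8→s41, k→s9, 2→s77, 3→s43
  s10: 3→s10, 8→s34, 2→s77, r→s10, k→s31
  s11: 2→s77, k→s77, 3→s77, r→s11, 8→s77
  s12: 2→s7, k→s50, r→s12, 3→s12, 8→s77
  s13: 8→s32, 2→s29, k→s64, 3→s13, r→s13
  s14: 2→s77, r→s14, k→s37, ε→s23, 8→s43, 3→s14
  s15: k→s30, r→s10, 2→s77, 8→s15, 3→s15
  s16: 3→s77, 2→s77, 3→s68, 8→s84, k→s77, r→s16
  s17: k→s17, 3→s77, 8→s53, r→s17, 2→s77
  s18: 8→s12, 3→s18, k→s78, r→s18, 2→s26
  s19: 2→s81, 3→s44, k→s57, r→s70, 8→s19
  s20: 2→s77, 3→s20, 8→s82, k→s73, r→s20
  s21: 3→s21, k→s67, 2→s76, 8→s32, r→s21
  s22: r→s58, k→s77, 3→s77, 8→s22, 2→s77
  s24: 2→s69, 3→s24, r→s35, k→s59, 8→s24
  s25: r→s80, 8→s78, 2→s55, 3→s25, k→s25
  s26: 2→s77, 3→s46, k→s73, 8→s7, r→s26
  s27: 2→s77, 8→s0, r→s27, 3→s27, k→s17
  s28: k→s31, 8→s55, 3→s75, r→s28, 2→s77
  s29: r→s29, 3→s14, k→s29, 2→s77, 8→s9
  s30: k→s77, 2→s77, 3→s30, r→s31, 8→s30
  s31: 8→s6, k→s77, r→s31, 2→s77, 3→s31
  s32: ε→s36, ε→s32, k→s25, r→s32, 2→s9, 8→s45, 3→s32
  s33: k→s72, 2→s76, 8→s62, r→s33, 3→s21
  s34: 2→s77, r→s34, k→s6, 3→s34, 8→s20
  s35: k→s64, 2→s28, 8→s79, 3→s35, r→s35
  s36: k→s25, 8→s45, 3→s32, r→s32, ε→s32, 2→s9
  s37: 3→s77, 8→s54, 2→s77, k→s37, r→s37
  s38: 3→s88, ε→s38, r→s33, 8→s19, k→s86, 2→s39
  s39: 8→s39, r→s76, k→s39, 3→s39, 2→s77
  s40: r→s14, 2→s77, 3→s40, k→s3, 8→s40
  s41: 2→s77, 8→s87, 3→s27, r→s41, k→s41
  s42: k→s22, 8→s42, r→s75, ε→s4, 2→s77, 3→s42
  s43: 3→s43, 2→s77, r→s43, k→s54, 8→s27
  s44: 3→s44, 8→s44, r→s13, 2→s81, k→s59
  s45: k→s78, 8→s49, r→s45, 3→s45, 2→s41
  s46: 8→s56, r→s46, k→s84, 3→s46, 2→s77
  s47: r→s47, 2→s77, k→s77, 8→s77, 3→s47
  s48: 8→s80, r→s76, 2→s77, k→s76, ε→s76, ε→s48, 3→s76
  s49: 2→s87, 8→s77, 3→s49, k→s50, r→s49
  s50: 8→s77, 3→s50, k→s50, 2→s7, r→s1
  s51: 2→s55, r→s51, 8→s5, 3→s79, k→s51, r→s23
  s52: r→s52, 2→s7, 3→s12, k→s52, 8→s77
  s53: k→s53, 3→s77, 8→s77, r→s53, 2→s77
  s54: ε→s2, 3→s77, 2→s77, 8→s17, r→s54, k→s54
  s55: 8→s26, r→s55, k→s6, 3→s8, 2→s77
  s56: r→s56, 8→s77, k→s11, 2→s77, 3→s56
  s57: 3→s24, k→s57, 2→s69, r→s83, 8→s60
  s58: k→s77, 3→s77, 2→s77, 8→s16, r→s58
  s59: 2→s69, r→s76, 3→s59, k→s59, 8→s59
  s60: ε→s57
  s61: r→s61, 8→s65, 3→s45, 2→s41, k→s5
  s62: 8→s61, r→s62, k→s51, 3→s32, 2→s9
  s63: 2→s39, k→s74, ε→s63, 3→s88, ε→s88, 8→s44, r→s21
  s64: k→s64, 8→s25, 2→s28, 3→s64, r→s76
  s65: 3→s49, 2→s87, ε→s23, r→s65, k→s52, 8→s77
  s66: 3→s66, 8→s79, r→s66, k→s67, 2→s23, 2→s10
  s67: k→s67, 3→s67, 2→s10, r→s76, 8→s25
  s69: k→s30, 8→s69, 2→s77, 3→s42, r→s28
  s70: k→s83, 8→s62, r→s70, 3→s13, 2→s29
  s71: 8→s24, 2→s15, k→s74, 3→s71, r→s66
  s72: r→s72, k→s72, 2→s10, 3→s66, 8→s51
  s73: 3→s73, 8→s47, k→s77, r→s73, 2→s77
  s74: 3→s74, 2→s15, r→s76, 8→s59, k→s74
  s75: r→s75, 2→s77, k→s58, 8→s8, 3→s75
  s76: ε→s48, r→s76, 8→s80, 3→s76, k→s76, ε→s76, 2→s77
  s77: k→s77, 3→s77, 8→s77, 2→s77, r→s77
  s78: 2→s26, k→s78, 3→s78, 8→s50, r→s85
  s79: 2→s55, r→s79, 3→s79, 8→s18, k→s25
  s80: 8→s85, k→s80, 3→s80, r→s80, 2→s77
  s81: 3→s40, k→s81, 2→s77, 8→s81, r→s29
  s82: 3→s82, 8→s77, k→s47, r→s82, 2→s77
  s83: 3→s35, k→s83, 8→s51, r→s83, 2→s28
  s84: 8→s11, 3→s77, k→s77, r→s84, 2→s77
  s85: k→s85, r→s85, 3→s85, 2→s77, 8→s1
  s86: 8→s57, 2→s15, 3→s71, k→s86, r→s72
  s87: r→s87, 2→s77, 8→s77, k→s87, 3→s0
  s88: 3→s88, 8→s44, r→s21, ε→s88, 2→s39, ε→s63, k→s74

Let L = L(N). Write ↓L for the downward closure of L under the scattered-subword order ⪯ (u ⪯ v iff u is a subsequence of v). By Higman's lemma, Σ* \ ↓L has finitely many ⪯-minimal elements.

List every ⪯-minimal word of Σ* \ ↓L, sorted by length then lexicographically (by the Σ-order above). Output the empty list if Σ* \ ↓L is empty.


|Q|=89, |F|=85, |δ|=453 (20 ε).
min D↑ (81 st, q0=0, F={6}): 0:2→1,8→2,r→3,k→4,3→5 1:2→6,8→1,r→7,k→1,3→1 2:2→8,8→2,r→9,k→10,3→11 3:2→7,8→12,r→3,k→13,3→14 4:2→15,8→10,r→13,k→4,3→16 5:2→1,8→11,r→14,k→17,3→5 6:2→6,8→6,r→6,k→6,3→6 7:2→6,8→18,r→7,k→7,3→7 8:2→6,8→8,r→19,k→8,3→20 9:2→19,8→12,r→9,k→21,3→22 10:2→23,8→10,r→21,k→10,3→24 11:2→8,8→11,r→22,k→25,3→11 12:2→26,8→27,r→12,k→28,3→29 13:2→30,8→28,r→13,k→13,3→31 14:2→7,8→29,r→14,k→32,3→14 15:2→6,8→15,r→30,k→33,3→15 16:2→15,8→24,r→31,k→17,3→16 17:2→15,8→25,r→7,k→17,3→17 18:2→6,8→34,r→18,k→18,3→18 19:2→6,8→26,r→19,k→19,3→35 20:2→6,8→20,r→35,k→36,3→20 21:2→37,8→28,r→21,k→21,3→38 22:2→19,8→29,r→22,k→39,3→22 23:2→6,8→23,r→37,k→33,3→40 24:2→23,8→24,r→38,k→25,3→24 25:2→23,8→25,r→7,k→25,3→25 26:2→6,8→41,r→26,k→26,3→42 27:2→41,8→43,r→27,k→44,3→45 28:2→46,8→44,r→28,k→28,3→47 29:2→26,8→45,r→29,k→48,3→29 30:2→6,8→49,r→30,k→50,3→30 31:2→30,8→47,r→31,k→32,3→31 32:2→30,8→48,r→7,k→32,3→32 33:2→6,8→33,r→50,k→6,3→33 34:2→6,8→51,r→34,k→34,3→34 35:2→6,8→42,r→35,k→52,3→35 36:2→6,8→36,r→52,k→36,3→6 37:2→6,8→46,r→37,k→50,3→53 38:2→37,8→47,r→38,k→39,3→38 39:2→37,8→48,r→7,k→39,3→39 40:2→6,8→40,r→53,k→54,3→40 41:2→6,8→55,r→41,k→41,3→56 42:2→6,8→56,r→42,k→57,3→42 43:2→55,8→6,r→43,k→58,3→59 44:2→60,8→58,r→44,k→44,3→61 45:2→41,8→59,r→45,k→62,3→45 46:2→6,8→60,r→46,k→63,3→64 47:2→46,8→61,r→47,k→48,3→47 48:2→46,8→62,r→18,k→48,3→48 49:2→6,8→65,r→49,k→63,3→49 50:2→6,8→63,r→50,k→6,3→50 51:2→6,8→6,r→51,k→51,3→51 52:2→6,8→57,r→52,k→52,3→6 53:2→6,8→64,r→53,k→66,3→53 54:2→6,8→54,r→66,k→6,3→6 55:2→6,8→6,r→55,k→55,3→67 56:2→6,8→67,r→56,k→68,3→56 57:2→6,8→68,r→57,k→57,3→6 58:2→69,8→6,r→58,k→58,3→70 59:2→55,8→6,r→59,k→71,3→59 60:2→6,8→69,r→60,k→72,3→73 61:2→60,8→70,r→61,k→62,3→61 62:2→60,8→71,r→34,k→62,3→62 63:2→6,8→72,r→63,k→6,3→63 64:2→6,8→73,r→64,k→74,3→64 65:2→6,8→75,r→65,k→72,3→65 66:2→6,8→74,r→66,k→6,3→6 67:2→6,8→6,r→67,k→76,3→67 68:2→6,8→76,r→68,k→68,3→6 69:2→6,8→6,r→69,k→77,3→78 70:2→69,8→6,r→70,k→71,3→70 71:2→69,8→6,r→51,k→71,3→71 72:2→6,8→77,r→72,k→6,3→72 73:2→6,8→78,r→73,k→79,3→73 74:2→6,8→79,r→74,k→6,3→6 75:2→6,8→6,r→75,k→77,3→75 76:2→6,8→6,r→76,k→76,3→6 77:2→6,8→6,r→77,k→6,3→77 78:2→6,8→6,r→78,k→80,3→78 79:2→6,8→80,r→79,k→6,3→6 80:2→6,8→6,r→80,k→6,3→6 [Hopcroft].
'22': |S_i|=[89, 51, 1] end={s77} — reject; 2/2 del acc.
'k2kk': N↓-sim [89, 73, 29, 12, 1] end={s77} — reject; 4/4 del acc.
'3kr2': N↓-sim [89, 74, 58, 41, 1] end={s77} — reject; 4/4 del acc.
'823k3': |S_i|=[89, 78, 40, 30, 13, 2] end={s68,s77} — reject; 5/5 del acc.
'r8888': run [89, 67, 47, 30, 16, 1] end={s77} rej; 5/5 del acc.
5 words, ⪯-incomp.

min(Σ*\↓L) = [22, k2kk, 3kr2, 823k3, r8888].


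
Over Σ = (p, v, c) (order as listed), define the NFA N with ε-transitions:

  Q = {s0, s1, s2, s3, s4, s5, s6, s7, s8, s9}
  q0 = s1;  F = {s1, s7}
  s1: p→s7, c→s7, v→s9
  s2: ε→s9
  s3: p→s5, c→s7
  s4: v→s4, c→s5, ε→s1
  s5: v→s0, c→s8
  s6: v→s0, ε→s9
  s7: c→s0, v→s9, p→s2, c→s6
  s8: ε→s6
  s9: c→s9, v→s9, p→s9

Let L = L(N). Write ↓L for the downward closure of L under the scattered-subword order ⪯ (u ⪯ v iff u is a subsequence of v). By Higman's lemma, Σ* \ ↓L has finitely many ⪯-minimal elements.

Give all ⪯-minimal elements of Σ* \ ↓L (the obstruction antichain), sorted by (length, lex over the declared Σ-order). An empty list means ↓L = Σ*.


min(Σ*\↓L) = [v, pp, pc, cp, cc].

|Q|=10, |F|=2, |δ|=21 (4 ε).
min D↑ (3 st, q0=0, F={2}): 0:p→1,v→2,c→1 1:p→2,v→2,c→2 2:p→2,v→2,c→2 (ε-aug+det+¬).
'v': |S_i|=[6, 2] end={s0,s9} ∉↓L; 1/1 deletions ∈↓L.
'pp': N↓-sim [6, 5, 2] end={s2,s9} rej; 2/2 deletions ∈↓L.
'pc': run [6, 5, 3] end={s0,s6,s9} rej; 2/2 single-dels accept.
'cp': N↓-sim [6, 5, 2] end={s2,s9} rej; 2/2 deletions ∈↓L.
'cc': run [6, 5, 3] end={s0,s6,s9} ∉↓L; 2/2 single-dels accept.
5 minimals (antichain).


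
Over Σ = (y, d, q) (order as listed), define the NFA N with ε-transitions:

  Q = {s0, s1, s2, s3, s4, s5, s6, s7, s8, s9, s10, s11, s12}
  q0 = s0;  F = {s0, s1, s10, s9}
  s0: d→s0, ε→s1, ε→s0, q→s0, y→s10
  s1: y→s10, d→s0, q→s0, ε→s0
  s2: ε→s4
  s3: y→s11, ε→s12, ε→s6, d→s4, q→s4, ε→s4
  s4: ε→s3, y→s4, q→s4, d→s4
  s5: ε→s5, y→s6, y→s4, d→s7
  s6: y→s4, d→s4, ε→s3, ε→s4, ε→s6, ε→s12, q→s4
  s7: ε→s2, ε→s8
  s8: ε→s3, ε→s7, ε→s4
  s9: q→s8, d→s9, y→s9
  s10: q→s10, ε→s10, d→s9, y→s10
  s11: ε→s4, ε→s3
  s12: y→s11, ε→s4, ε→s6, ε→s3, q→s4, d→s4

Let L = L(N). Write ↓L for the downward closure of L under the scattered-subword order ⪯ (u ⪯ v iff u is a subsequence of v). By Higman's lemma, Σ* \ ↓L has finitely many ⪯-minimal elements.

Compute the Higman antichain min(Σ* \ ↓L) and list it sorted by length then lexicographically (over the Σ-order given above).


A = [ydq].

|Q|=13, |F|=4, |δ|=51 (24 ε).
min D↑ (4 st, q0=0, F={3}): 0:y→1,d→0,q→0 1:y→1,d→2,q→1 2:y→2,d→2,q→3 3:y→3,d→3,q→3.
'ydq': run [12, 10, 9, 8] end={s11,s12,s2,s3,s4,s6,s7,s8} — reject; 3/3 del acc.
1 words, ⪯-incomp.


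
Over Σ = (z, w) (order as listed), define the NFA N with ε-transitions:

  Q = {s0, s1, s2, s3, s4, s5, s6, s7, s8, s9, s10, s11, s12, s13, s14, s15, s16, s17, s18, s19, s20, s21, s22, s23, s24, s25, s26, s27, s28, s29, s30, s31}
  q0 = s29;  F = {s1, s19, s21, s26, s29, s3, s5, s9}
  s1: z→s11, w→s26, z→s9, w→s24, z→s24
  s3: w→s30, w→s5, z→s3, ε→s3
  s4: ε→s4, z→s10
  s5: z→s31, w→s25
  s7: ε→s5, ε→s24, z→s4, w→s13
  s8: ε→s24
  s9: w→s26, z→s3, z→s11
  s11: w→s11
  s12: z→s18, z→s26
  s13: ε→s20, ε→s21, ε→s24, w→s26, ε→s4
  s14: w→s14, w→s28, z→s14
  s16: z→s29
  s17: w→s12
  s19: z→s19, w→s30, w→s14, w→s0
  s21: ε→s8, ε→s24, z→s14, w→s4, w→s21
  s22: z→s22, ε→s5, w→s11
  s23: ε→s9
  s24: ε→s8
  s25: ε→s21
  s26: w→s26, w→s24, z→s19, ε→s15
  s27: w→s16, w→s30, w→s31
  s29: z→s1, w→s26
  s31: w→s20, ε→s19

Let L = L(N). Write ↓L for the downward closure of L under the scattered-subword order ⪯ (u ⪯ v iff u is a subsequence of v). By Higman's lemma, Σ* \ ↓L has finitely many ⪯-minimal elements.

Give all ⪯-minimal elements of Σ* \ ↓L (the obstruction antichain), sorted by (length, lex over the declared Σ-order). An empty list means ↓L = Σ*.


|Q|=32, |F|=8, |δ|=60 (17 ε).
min D↑ (9 st, q0=0, F={6}): 0:z→1,w→2 1:z→3,w→2 2:z→4,w→2 3:z→5,w→2 4:z→4,w→6 5:z→5,w→7 6:z→6,w→6 7:z→4,w→8 8:z→6,w→8 (ε-aug+det+¬).
'wzw': run [21, 17, 8, 5] end={s0,s14,s20,s28,s30} ∉↓L; 3/3 single-dels accept.
'zzzwwz': |S_i|=[21, 20, 19, 16, 15, 12, 3] end={s10,s14,s28} rej; 6/6 deletions ∈↓L.
2 obstructions.

Antichain: [wzw, zzzwwz].


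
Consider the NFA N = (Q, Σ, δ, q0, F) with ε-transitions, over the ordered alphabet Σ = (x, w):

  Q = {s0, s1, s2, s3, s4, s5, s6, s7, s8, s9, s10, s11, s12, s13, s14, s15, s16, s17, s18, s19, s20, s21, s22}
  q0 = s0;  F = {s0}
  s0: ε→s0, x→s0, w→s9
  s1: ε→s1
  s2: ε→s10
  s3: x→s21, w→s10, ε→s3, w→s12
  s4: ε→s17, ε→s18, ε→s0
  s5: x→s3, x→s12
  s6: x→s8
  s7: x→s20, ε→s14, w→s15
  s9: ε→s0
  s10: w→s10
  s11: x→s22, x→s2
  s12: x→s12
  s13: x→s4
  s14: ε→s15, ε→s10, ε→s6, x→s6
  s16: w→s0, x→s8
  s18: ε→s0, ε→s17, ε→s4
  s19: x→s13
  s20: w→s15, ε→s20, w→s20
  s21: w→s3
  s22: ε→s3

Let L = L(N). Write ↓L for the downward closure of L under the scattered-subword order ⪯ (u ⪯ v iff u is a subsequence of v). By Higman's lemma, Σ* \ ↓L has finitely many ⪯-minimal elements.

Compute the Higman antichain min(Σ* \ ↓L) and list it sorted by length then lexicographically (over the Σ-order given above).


Antichain: [].

|Q|=23, |F|=1, |δ|=39 (17 ε).
min D↑ (1 st, q0=0, F={}): 0:x→0,w→0 (ε-aug+det+¬).
L(D↑) = ∅; no obstructions.


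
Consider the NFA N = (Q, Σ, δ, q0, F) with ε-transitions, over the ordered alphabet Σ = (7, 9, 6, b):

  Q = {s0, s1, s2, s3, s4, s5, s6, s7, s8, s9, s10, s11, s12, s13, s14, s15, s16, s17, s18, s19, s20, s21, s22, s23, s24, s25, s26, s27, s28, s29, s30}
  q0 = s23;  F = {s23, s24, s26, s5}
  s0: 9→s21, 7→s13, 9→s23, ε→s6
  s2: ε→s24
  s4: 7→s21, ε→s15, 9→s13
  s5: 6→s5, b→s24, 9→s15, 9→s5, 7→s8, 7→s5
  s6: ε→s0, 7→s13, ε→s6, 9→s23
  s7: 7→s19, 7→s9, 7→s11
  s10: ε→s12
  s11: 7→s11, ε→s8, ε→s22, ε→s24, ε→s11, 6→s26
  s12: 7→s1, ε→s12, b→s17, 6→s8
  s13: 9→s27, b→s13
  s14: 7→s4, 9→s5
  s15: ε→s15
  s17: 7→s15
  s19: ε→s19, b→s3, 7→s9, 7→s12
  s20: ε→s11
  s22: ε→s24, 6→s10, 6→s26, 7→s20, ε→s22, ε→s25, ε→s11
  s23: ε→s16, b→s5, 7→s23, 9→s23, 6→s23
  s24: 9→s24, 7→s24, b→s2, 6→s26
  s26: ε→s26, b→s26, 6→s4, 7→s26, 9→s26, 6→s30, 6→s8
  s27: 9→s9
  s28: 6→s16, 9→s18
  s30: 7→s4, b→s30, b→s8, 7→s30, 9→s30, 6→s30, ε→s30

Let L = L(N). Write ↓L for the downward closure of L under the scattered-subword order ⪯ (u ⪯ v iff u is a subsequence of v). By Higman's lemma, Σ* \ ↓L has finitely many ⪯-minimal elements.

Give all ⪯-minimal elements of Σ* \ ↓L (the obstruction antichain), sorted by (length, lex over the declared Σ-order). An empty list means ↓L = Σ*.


min(Σ*\↓L) = [bb66].

|Q|=31, |F|=4, |δ|=76 (21 ε).
min D↑ (5 st, q0=0, F={4}): 0:7→0,9→0,6→0,b→1 1:7→1,9→1,6→1,b→2 2:7→2,9→2,6→3,b→2 3:7→3,9→3,6→4,b→3 4:7→4,9→4,6→4,b→4 (ε-aug+det+¬).
'bb66': N↓-sim [14, 12, 11, 9, 8] end={s13,s15,s21,s27,s30,s4,s8,s9} rej; 4/4 deletions ∈↓L.
1 obstructions.


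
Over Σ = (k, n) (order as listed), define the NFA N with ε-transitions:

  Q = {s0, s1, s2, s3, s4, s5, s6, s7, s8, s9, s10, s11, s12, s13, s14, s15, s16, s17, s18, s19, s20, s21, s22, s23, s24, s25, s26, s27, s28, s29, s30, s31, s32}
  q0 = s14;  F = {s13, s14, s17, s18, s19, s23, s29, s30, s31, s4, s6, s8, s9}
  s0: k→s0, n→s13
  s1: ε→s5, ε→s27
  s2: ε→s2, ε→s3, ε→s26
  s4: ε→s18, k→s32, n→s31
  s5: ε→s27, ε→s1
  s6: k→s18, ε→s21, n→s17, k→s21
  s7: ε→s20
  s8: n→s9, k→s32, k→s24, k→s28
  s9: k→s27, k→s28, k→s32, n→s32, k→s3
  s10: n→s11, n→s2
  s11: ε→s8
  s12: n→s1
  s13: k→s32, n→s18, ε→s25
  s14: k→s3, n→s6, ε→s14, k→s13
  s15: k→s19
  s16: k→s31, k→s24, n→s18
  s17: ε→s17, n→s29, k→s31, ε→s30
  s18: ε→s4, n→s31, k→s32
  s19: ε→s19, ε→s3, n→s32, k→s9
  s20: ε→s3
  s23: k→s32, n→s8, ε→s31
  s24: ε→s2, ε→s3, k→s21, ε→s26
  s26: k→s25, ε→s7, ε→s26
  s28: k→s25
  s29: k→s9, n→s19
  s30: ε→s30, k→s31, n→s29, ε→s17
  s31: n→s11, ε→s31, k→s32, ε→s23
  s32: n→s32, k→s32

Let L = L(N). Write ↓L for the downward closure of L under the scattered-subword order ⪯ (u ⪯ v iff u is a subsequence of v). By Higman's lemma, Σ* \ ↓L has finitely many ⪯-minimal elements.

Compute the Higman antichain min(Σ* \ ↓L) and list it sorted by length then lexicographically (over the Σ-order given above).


|Q|=33, |F|=13, |δ|=76 (29 ε).
min D↑ (11 st, q0=0, F={3}): 0:k→1,n→2 1:k→3,n→4 2:k→4,n→5 3:k→3,n→3 4:k→3,n→6 5:k→6,n→7 6:k→3,n→8 7:k→9,n→10 8:k→3,n→9 9:k→3,n→3 10:k→9,n→3.
'kk': run [25, 19, 11] end={s2,s20,s21,s24,s25,s26,s27,s28,s3,s32,s7} ∉↓L; 2/2 single-dels accept.
'nnnkn': run [25, 23, 20, 16, 12, 1] end={s32} — reject; 5/5 deletions ∈↓L.
'nnnnn': |S_i|=[25, 23, 20, 16, 7, 1] end={s32} ∉↓L; 5/5 single-dels accept.
3 words, ⪯-incomp.

Antichain: [kk, nnnkn, nnnnn].


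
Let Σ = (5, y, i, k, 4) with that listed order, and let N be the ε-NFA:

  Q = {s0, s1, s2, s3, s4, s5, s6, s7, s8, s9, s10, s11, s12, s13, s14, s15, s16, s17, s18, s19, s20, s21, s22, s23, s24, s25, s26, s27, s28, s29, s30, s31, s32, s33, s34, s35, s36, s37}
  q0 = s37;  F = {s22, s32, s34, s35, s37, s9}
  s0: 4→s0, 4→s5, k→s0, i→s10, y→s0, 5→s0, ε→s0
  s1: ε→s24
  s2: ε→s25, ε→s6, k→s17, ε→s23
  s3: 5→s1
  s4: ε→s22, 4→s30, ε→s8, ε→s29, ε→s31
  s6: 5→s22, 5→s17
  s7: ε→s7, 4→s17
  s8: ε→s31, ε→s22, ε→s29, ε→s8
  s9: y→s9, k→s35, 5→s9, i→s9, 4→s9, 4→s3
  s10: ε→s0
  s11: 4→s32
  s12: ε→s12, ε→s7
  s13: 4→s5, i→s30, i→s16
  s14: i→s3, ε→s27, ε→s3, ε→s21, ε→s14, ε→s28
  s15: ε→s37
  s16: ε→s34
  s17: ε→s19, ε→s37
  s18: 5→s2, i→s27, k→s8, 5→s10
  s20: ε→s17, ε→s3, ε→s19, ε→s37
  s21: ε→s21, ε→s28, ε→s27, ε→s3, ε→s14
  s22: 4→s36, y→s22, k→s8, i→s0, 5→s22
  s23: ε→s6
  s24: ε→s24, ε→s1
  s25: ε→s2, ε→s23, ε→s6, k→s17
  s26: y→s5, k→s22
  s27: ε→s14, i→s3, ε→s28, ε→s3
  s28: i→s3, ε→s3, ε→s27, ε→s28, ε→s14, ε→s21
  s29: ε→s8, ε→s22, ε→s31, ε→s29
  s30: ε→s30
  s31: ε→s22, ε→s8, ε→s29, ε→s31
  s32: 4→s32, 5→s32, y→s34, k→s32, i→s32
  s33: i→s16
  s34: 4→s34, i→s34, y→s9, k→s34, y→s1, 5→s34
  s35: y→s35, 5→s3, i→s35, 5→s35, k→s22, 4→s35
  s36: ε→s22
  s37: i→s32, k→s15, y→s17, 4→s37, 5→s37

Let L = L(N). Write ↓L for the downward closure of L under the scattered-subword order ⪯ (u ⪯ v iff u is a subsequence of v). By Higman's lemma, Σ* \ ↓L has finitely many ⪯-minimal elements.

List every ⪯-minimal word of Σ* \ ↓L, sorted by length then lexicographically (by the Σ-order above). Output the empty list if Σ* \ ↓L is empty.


Antichain: [iyykki].

|Q|=38, |F|=6, |δ|=119 (59 ε).
min D↑ (7 st, q0=0, F={6}): 0:5→0,y→0,i→1,k→0,4→0 1:5→1,y→2,i→1,k→1,4→1 2:5→2,y→3,i→2,k→2,4→2 3:5→3,y→3,i→3,k→4,4→3 4:5→4,y→4,i→4,k→5,4→4 5:5→5,y→5,i→6,k→5,4→5 6:5→6,y→6,i→6,k→6,4→6.
'iyykki': N↓-sim [19, 15, 14, 13, 12, 8, 3] end={s0,s10,s5} — reject; 6/6 del acc.
1 obstructions.


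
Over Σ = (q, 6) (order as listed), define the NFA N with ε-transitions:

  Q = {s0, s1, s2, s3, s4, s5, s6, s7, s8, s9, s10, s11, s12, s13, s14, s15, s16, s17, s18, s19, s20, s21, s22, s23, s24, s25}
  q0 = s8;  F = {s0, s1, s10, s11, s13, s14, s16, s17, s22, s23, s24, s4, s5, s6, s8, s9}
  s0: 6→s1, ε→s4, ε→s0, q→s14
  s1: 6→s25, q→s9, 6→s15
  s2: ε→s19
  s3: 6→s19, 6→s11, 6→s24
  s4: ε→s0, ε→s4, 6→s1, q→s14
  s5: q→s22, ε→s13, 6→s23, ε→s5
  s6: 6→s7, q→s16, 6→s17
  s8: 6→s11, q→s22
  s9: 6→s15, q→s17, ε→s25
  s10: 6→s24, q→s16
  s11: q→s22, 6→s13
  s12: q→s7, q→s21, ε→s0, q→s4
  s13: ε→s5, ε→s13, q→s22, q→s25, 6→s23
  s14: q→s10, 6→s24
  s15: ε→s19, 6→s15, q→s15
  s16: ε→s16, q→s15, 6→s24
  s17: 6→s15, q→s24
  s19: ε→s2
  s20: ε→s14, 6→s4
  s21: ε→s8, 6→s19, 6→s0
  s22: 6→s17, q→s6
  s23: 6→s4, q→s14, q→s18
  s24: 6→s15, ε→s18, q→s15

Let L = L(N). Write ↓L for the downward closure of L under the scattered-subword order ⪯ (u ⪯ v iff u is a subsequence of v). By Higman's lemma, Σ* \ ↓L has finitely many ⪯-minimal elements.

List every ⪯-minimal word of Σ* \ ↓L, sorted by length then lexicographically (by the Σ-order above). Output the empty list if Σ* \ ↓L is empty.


|Q|=26, |F|=16, |δ|=64 (17 ε).
min D↑ (15 st, q0=0, F={8}): 0:q→1,6→2 1:q→3,6→4 2:q→1,6→5 3:q→6,6→4 4:q→7,6→8 5:q→1,6→9 6:q→8,6→7 7:q→8,6→8 8:q→8,6→8 9:q→10,6→11 10:q→12,6→7 11:q→10,6→13 12:q→6,6→7 13:q→14,6→8 14:q→4,6→8.
'q66': N↓-sim [22, 14, 7, 3] end={s15,s19,s2} ∉↓L; 3/3 single-dels accept.
'qqqq': |S_i|=[22, 14, 10, 6, 3] end={s15,s19,s2} rej; 4/4 deletions ∈↓L.
'q6qq': run [22, 14, 7, 5, 3] end={s15,s19,s2} ∉↓L; 4/4 deletions ∈↓L.
'666q6q': N↓-sim [22, 21, 20, 16, 11, 5, 3] end={s15,s19,s2} — reject; 6/6 single-dels accept.
'666666': |S_i|=[22, 21, 20, 16, 14, 9, 4] end={s15,s19,s2,s25} — reject; 6/6 deletions ∈↓L.
5 words, ⪯-incomp.

Antichain: [q66, qqqq, q6qq, 666q6q, 666666].


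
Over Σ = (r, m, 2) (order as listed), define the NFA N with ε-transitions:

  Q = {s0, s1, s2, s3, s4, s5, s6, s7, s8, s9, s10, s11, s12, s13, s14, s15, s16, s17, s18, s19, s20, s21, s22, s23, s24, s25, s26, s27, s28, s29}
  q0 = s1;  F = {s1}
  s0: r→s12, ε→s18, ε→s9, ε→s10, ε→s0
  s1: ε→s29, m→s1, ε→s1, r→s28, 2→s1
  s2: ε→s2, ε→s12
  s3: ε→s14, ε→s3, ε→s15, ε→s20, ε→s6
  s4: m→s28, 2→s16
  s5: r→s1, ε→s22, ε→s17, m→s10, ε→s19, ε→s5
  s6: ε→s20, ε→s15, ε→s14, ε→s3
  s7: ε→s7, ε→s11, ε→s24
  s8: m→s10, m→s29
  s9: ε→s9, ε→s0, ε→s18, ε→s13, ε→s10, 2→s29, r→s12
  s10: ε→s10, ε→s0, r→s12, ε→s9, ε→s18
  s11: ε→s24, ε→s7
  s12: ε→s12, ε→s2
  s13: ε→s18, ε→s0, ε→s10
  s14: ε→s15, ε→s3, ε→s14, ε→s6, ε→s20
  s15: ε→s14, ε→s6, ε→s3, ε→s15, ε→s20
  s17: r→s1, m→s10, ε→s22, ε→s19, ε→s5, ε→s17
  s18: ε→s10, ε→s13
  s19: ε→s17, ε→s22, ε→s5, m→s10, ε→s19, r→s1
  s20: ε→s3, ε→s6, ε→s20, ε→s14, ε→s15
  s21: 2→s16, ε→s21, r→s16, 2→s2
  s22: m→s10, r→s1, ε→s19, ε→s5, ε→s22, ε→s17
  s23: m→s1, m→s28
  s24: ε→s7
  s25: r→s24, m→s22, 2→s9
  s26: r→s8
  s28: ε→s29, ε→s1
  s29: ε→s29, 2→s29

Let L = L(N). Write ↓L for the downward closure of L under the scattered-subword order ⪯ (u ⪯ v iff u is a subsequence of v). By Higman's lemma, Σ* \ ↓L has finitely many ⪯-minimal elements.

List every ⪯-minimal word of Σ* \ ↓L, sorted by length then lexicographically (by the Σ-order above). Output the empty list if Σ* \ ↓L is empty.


|Q|=30, |F|=1, |δ|=103 (74 ε).
min D↑ (1 st, q0=0, F={}): 0:r→0,m→0,2→0.
L(D↑) = ∅ ⇒ ↓L = Σ*.

Antichain: [].


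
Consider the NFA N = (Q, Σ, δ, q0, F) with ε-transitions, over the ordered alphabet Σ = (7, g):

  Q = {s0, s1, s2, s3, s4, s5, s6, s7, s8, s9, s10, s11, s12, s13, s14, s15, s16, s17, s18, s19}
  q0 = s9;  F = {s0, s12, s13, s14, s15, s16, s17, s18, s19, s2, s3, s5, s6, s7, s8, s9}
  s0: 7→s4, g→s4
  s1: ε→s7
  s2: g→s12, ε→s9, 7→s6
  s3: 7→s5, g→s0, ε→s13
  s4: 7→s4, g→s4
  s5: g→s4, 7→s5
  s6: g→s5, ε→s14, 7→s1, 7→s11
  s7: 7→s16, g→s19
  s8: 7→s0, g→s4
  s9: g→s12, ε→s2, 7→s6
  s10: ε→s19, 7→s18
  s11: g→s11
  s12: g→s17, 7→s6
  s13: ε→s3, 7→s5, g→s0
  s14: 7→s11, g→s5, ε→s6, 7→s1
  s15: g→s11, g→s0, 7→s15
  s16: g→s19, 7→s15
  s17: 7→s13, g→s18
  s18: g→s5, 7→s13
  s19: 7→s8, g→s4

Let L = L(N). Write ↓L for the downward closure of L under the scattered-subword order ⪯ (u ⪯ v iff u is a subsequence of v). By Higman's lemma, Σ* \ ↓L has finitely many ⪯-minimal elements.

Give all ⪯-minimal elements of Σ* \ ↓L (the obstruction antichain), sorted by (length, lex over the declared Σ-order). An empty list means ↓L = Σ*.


|Q|=20, |F|=16, |δ|=47 (8 ε).
min D↑ (14 st, q0=0, F={8}): 0:7→1,g→2 1:7→3,g→4 2:7→1,g→5 3:7→6,g→7 4:7→4,g→8 5:7→9,g→10 6:7→11,g→7 7:7→12,g→8 8:7→8,g→8 9:7→4,g→13 10:7→9,g→4 11:7→11,g→13 12:7→13,g→8 13:7→8,g→8 [Hopcroft].
'7gg': |S_i|=[19, 14, 6, 2] end={s11,s4} rej; 3/3 deletions ∈↓L.
'gg77g': |S_i|=[19, 17, 10, 6, 3, 1] end={s4} rej; 5/5 single-dels accept.
'gg7g7': N↓-sim [19, 17, 10, 6, 2, 1] end={s4} — reject; 5/5 del acc.
'ggggg': |S_i|=[19, 17, 10, 7, 4, 2] end={s11,s4} ∉↓L; 5/5 del acc.
'7777g7': |S_i|=[19, 14, 10, 8, 6, 3, 1] end={s4} rej; 6/6 deletions ∈↓L.
'77g777': N↓-sim [19, 14, 10, 5, 3, 2, 1] end={s4} rej; 6/6 deletions ∈↓L.
6 words, ⪯-incomp.

Antichain: [7gg, gg77g, gg7g7, ggggg, 7777g7, 77g777].


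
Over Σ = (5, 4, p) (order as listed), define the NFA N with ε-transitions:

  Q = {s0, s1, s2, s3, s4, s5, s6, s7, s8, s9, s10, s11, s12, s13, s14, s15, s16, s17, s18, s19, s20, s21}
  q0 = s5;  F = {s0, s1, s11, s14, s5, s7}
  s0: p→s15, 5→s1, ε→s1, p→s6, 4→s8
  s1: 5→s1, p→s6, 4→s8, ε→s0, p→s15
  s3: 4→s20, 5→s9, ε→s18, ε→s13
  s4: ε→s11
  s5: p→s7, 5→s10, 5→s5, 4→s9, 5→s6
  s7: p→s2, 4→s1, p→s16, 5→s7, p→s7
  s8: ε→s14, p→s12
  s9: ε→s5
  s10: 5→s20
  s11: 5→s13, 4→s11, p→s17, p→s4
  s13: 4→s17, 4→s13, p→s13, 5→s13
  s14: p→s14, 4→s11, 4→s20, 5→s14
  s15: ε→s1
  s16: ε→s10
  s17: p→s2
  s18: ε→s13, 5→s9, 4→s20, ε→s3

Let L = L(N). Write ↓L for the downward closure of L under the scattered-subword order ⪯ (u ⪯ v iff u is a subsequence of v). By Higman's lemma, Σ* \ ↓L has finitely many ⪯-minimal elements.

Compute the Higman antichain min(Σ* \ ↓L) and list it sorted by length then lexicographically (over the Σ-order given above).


|Q|=22, |F|=6, |δ|=48 (11 ε).
min D↑ (6 st, q0=0, F={5}): 0:5→0,4→0,p→1 1:5→1,4→2,p→1 2:5→2,4→3,p→2 3:5→3,4→4,p→3 4:5→5,4→4,p→4 5:5→5,4→5,p→5.
'p4445': N↓-sim [18, 16, 13, 9, 6, 3] end={s13,s17,s2} ∉↓L; 5/5 deletions ∈↓L.
1 words, ⪯-incomp.

Antichain: [p4445].


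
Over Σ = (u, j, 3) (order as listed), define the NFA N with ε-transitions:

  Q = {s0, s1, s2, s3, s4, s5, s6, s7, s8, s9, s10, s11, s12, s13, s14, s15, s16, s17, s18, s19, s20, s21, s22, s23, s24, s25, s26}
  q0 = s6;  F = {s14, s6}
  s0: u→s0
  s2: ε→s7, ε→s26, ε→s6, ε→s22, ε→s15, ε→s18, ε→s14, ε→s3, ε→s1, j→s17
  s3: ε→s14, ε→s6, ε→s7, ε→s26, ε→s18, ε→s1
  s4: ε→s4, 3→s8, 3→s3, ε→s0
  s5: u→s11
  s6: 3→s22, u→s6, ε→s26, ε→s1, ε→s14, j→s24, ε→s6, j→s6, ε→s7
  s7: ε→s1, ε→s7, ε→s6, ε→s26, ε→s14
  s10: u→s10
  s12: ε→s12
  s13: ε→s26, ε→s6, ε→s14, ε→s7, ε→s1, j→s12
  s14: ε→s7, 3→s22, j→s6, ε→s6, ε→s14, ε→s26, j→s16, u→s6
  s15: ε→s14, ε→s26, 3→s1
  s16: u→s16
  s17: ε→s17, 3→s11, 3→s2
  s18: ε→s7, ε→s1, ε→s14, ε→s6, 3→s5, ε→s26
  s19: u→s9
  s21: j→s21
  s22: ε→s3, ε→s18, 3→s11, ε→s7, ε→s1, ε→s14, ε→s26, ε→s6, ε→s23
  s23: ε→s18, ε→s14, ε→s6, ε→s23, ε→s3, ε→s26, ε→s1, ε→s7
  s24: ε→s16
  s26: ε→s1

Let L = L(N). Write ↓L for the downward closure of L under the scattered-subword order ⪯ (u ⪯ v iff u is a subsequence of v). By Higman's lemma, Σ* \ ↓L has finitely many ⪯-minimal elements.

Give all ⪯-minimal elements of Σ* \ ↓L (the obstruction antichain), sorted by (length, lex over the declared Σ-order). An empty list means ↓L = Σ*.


A = [].

|Q|=27, |F|=2, |δ|=86 (63 ε).
min D↑ (1 st, q0=0, F={}): 0:u→0,j→0,3→0 [Hopcroft].
L(D↑) = ∅; no obstructions.
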